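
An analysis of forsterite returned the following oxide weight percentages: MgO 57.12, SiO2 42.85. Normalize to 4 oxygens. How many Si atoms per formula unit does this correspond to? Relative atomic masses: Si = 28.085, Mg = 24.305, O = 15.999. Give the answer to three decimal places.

57.12 wt% MgO ÷ 40.304 g/mol = 1.41723 mol, giving 1.41723 Mg and 1.41723 O.
42.85 wt% SiO2 ÷ 60.083 g/mol = 0.71318 mol, giving 0.71318 Si and 1.42636 O.
Oxygen sums to 2.84359; scaling by 4/2.84359 = 1.40667 puts the formula on 4 O.
Si: 0.71318 × 1.40667 = 1.003 atoms per formula unit.

1.003 Si apfu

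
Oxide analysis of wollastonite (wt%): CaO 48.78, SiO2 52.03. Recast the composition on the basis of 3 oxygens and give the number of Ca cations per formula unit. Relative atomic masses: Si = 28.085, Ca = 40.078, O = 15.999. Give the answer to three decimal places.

CaO (M=56.077): mol = 0.86988; Ca = 0.86988, O = 0.86988.
SiO2 (M=60.083): mol = 0.86597; Si = 0.86597, O = 1.73194.
ΣO = 2.60182; factor = 3/ΣO = 1.15304.
Ca apfu = 0.86988 × 1.15304 = 1.003.

1.003 Ca apfu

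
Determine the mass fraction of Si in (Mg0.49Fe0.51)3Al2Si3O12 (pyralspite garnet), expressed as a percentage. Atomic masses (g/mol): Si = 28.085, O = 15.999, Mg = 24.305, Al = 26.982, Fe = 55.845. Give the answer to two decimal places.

Formula mass = 1.47×24.305 + 1.53×55.845 + 2×26.982 + 3×28.085 + 12×15.999 = 451.378 g/mol, of which 84.255 g is Si.
So Si makes up 84.255/451.378 = 0.1867 of the mass, i.e. 18.67%.

18.67 weight percent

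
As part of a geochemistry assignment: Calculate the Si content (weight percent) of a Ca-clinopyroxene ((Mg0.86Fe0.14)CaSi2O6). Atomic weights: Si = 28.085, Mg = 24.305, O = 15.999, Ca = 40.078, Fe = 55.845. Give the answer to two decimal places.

Molar mass of (Mg0.86Fe0.14)CaSi2O6: 0.86*24.305 + 0.14*55.845 + 1*40.078 + 2*28.085 + 6*15.999 = 220.963 g/mol.
Mass of Si per formula unit: 2 × 28.085 = 56.170 g.
Weight fraction Si = 56.170 / 220.963 = 0.2542.

25.42 weight percent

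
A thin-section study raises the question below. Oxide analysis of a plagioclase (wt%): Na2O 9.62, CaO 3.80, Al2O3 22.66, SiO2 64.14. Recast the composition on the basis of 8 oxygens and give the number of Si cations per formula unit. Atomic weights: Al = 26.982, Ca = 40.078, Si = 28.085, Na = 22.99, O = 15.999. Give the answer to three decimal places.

Na2O (M=61.979): mol = 0.15521; Na = 0.31042, O = 0.15521.
CaO (M=56.077): mol = 0.06776; Ca = 0.06776, O = 0.06776.
Al2O3 (M=101.961): mol = 0.22224; Al = 0.44448, O = 0.66672.
SiO2 (M=60.083): mol = 1.06752; Si = 1.06752, O = 2.13504.
ΣO = 3.02473; factor = 8/ΣO = 2.64486.
Si apfu = 1.06752 × 2.64486 = 2.823.

2.823 Si apfu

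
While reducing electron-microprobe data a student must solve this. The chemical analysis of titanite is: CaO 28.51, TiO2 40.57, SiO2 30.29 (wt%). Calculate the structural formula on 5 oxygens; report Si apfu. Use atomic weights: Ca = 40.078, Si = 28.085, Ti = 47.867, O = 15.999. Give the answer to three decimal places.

CaO (M=56.077): mol = 0.50841; Ca = 0.50841, O = 0.50841.
TiO2 (M=79.865): mol = 0.50798; Ti = 0.50798, O = 1.01596.
SiO2 (M=60.083): mol = 0.50414; Si = 0.50414, O = 1.00828.
ΣO = 2.53265; factor = 5/ΣO = 1.97422.
Si apfu = 0.50414 × 1.97422 = 0.995.

0.995 Si apfu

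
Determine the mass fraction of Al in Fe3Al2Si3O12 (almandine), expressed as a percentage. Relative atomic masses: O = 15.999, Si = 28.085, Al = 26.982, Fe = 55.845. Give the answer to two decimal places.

10.84 wt%

Formula mass = 3·55.845 + 2·26.982 + 3·28.085 + 12·15.999 = 497.742 g/mol, of which 53.964 g is Al.
So Al makes up 53.964/497.742 = 0.1084 of the mass, i.e. 10.84%.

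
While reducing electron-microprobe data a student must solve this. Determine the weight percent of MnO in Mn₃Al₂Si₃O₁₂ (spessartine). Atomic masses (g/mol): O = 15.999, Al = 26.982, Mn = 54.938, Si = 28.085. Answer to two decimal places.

42.99 wt%

Formula mass = 495.021 g/mol.
3 Mn → 3.0000 mol MnO per formula unit; M(MnO) = 70.937, so MnO mass = 212.811 g.
212.811/495.021 × 100 = 42.99 wt%.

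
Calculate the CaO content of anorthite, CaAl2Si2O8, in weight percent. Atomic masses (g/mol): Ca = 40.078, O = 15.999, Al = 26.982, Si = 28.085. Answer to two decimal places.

20.16 wt%

Molar mass of CaAl2Si2O8 = 1*40.078 + 2*26.982 + 2*28.085 + 8*15.999 = 278.204 g/mol.
Each formula unit contains 1 Ca, equivalent to 1/1 = 1.0000 mol CaO.
M(CaO) = 1×40.078 + 1×15.999 = 56.077 g/mol.
Mass of CaO per formula unit = 1.0000 × 56.077 = 56.077 g.
CaO wt% = 56.077 / 278.204 × 100 = 20.16%.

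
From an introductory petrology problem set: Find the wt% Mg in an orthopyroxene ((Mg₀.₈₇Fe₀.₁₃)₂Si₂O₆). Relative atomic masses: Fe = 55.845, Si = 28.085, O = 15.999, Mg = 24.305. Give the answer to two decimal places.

20.24 wt%

M((Mg₀.₈₇Fe₀.₁₃)₂Si₂O₆) = 208.974 g/mol.
Mg contributes 1.74 × 24.305 = 42.291 g per mole.
42.291/208.974 = 0.2024 → 20.24%.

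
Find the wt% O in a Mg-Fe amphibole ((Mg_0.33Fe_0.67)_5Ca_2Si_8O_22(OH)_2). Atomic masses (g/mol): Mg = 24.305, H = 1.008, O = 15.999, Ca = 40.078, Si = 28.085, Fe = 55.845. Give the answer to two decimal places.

41.83 weight percent

Formula mass = 1.65·24.305 + 3.35·55.845 + 2·40.078 + 8·28.085 + 24·15.999 + 2·1.008 = 918.012 g/mol, of which 383.976 g is O.
So O makes up 383.976/918.012 = 0.4183 of the mass, i.e. 41.83%.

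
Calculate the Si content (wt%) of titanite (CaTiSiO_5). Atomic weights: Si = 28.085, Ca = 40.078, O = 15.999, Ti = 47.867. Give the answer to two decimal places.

M(CaTiSiO_5) = 196.025 g/mol.
Si contributes 1 × 28.085 = 28.085 g per mole.
28.085/196.025 = 0.1433 → 14.33%.

14.33 wt%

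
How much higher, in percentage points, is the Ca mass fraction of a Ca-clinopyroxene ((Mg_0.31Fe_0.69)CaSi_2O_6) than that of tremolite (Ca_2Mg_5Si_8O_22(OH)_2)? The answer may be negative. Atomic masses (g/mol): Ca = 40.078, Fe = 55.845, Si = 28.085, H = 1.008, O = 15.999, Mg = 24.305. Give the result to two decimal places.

M((Mg_0.31Fe_0.69)CaSi_2O_6) = 238.310 g/mol, so wt% Ca = 40.078/238.310 × 100 = 16.82%.
M(Ca_2Mg_5Si_8O_22(OH)_2) = 812.353 g/mol, so wt% Ca = 80.156/812.353 × 100 = 9.87%.
16.82 − 9.87 = 6.95 pp.

6.95 percentage points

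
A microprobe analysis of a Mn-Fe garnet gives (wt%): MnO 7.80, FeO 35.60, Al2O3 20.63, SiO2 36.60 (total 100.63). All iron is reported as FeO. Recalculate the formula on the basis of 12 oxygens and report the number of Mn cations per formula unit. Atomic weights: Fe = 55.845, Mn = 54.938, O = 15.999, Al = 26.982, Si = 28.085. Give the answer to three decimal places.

0.543 Mn apfu

MnO (M=70.937): mol = 0.10996; Mn = 0.10996, O = 0.10996.
FeO (M=71.844): mol = 0.49552; Fe = 0.49552, O = 0.49552.
Al2O3 (M=101.961): mol = 0.20233; Al = 0.40466, O = 0.60699.
SiO2 (M=60.083): mol = 0.60916; Si = 0.60916, O = 1.21832.
ΣO = 2.43079; factor = 12/ΣO = 4.93667.
Mn apfu = 0.10996 × 4.93667 = 0.543.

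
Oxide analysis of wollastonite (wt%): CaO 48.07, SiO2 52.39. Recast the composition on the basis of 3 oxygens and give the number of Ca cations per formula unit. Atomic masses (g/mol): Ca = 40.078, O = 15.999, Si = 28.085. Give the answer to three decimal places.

CaO (M=56.077): mol = 0.85721; Ca = 0.85721, O = 0.85721.
SiO2 (M=60.083): mol = 0.87196; Si = 0.87196, O = 1.74392.
ΣO = 2.60113; factor = 3/ΣO = 1.15334.
Ca apfu = 0.85721 × 1.15334 = 0.989.

0.989 Ca apfu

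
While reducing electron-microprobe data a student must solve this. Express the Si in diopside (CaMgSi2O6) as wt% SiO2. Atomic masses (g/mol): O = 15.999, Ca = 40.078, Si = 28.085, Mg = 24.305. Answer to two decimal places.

55.49 wt%

M(CaMgSi2O6) = 216.547 g/mol; M(SiO2) = 60.083 g/mol.
Moles SiO2 per formula unit = 2 Si ÷ 1 = 2.0000.
SiO2 fraction = (2.0000 × 60.083) / 216.547 = 120.166/216.547 = 0.5549.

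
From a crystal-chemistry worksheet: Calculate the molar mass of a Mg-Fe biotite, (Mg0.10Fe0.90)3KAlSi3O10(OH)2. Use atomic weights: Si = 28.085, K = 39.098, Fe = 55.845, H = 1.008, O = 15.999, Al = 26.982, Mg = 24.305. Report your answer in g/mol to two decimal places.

502.41 g/mol

M = 0.30·24.305 + 2.70·55.845 + 1·39.098 + 1·26.982 + 3·28.085 + 12·15.999 + 2·1.008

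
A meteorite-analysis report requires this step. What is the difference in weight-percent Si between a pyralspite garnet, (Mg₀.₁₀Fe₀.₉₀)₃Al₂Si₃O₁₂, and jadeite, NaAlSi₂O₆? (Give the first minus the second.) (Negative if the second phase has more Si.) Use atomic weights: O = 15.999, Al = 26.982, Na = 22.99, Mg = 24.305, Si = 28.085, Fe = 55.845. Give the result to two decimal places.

Si in (Mg₀.₁₀Fe₀.₉₀)₃Al₂Si₃O₁₂: molar mass 488.280 g/mol; 3×28.085 = 84.255 g → 17.26 wt%.
Si in NaAlSi₂O₆: molar mass 202.136 g/mol; 2×28.085 = 56.170 g → 27.79 wt%.
Difference = 17.26 − 27.79 = -10.53 percentage points.

-10.53 percentage points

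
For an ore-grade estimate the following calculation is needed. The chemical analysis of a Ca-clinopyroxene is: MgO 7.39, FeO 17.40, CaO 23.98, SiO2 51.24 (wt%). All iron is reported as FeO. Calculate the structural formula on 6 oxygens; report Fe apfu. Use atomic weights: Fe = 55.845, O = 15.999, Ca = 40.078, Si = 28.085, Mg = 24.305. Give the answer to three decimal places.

0.568 Fe apfu

MgO (M=40.304): mol = 0.18336; Mg = 0.18336, O = 0.18336.
FeO (M=71.844): mol = 0.24219; Fe = 0.24219, O = 0.24219.
CaO (M=56.077): mol = 0.42763; Ca = 0.42763, O = 0.42763.
SiO2 (M=60.083): mol = 0.85282; Si = 0.85282, O = 1.70564.
ΣO = 2.55882; factor = 6/ΣO = 2.34483.
Fe apfu = 0.24219 × 2.34483 = 0.568.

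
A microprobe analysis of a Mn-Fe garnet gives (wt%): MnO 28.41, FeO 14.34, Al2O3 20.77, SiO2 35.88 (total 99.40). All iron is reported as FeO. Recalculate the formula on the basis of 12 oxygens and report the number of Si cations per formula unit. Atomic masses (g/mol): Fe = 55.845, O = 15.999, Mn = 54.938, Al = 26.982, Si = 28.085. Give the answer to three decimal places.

MnO (M=70.937): mol = 0.40050; Mn = 0.40050, O = 0.40050.
FeO (M=71.844): mol = 0.19960; Fe = 0.19960, O = 0.19960.
Al2O3 (M=101.961): mol = 0.20371; Al = 0.40742, O = 0.61113.
SiO2 (M=60.083): mol = 0.59717; Si = 0.59717, O = 1.19434.
ΣO = 2.40557; factor = 12/ΣO = 4.98842.
Si apfu = 0.59717 × 4.98842 = 2.979.

2.979 Si apfu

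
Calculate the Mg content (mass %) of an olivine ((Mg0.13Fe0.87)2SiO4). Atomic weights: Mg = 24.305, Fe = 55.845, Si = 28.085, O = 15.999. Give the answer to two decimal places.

Formula mass = 0.26×24.305 + 1.74×55.845 + 1×28.085 + 4×15.999 = 195.571 g/mol, of which 6.319 g is Mg.
So Mg makes up 6.319/195.571 = 0.0323 of the mass, i.e. 3.23%.

3.23 mass %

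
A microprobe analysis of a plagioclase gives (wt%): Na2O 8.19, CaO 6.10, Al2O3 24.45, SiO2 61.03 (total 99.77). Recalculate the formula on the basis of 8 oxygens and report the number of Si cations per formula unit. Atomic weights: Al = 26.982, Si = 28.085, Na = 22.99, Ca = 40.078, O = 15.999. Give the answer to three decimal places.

2.716 Si apfu

Na2O (M=61.979): mol = 0.13214; Na = 0.26428, O = 0.13214.
CaO (M=56.077): mol = 0.10878; Ca = 0.10878, O = 0.10878.
Al2O3 (M=101.961): mol = 0.23980; Al = 0.47960, O = 0.71940.
SiO2 (M=60.083): mol = 1.01576; Si = 1.01576, O = 2.03152.
ΣO = 2.99184; factor = 8/ΣO = 2.67394.
Si apfu = 1.01576 × 2.67394 = 2.716.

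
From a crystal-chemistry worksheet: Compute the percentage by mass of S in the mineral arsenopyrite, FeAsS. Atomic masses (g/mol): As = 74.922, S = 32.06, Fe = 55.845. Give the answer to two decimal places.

19.69 mass %

Molar mass of FeAsS: 1*55.845 + 1*74.922 + 1*32.06 = 162.827 g/mol.
Mass of S per formula unit: 1 × 32.06 = 32.060 g.
Weight fraction S = 32.060 / 162.827 = 0.1969.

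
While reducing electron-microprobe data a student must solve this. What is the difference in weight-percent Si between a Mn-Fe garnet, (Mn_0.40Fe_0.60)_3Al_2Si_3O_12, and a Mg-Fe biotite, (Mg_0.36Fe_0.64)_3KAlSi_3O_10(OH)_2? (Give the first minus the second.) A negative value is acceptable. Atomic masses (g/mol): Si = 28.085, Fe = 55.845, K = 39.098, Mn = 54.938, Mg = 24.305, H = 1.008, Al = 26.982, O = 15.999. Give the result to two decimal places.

-0.67 percentage points

First mineral: 84.255 g Si in 496.654 g formula = 16.96 wt% Si.
Second mineral: 84.255 g Si in 477.811 g formula = 17.63 wt% Si.
16.96% − 17.63% gives a difference of -0.67 percentage points.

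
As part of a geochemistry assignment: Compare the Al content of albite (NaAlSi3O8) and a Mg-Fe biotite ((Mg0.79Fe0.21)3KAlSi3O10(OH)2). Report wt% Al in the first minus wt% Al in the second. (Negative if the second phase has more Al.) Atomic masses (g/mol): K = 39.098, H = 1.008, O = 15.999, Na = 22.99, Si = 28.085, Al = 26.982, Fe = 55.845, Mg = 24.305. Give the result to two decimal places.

4.12 percentage points

First mineral: 26.982 g Al in 262.219 g formula = 10.29 wt% Al.
Second mineral: 26.982 g Al in 437.124 g formula = 6.17 wt% Al.
10.29% − 6.17% gives a difference of 4.12 percentage points.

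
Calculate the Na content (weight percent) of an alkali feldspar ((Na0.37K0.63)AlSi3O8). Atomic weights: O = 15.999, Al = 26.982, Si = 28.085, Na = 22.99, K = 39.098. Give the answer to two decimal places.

3.12 weight percent

Molar mass of (Na0.37K0.63)AlSi3O8: 0.37×22.99 + 0.63×39.098 + 1×26.982 + 3×28.085 + 8×15.999 = 272.367 g/mol.
Mass of Na per formula unit: 0.37 × 22.99 = 8.506 g.
Weight fraction Na = 8.506 / 272.367 = 0.0312.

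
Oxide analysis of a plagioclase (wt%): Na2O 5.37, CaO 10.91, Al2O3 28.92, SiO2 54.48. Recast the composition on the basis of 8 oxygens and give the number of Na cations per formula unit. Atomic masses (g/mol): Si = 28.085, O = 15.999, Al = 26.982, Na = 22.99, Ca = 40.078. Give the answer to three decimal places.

Na2O: 5.37/61.979 = 0.08664 mol → 0.17328 mol Na, 0.08664 mol O.
CaO: 10.91/56.077 = 0.19455 mol → 0.19455 mol Ca, 0.19455 mol O.
Al2O3: 28.92/101.961 = 0.28364 mol → 0.56728 mol Al, 0.85092 mol O.
SiO2: 54.48/60.083 = 0.90675 mol → 0.90675 mol Si, 1.81350 mol O.
Total oxygen = 2.94561 mol. Normalization factor = 8/2.94561 = 2.71591.
Na per 8 O = 0.17328 × 2.71591 = 0.471.

0.471 Na apfu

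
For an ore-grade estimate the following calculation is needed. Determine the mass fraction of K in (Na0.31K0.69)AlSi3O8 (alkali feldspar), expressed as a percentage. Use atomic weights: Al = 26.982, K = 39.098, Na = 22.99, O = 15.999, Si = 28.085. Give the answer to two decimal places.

Formula mass = 0.31×22.99 + 0.69×39.098 + 1×26.982 + 3×28.085 + 8×15.999 = 273.334 g/mol, of which 26.978 g is K.
So K makes up 26.978/273.334 = 0.0987 of the mass, i.e. 9.87%.

9.87 weight percent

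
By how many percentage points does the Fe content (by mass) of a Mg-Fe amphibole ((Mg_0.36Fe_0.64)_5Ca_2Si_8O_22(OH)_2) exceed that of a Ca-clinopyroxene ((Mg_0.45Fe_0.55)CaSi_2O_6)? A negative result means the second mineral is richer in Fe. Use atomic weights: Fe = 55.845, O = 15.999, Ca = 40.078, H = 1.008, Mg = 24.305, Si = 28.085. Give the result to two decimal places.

6.44 percentage points

First mineral: 178.704 g Fe in 913.281 g formula = 19.57 wt% Fe.
Second mineral: 30.715 g Fe in 233.894 g formula = 13.13 wt% Fe.
19.57% − 13.13% gives a difference of 6.44 percentage points.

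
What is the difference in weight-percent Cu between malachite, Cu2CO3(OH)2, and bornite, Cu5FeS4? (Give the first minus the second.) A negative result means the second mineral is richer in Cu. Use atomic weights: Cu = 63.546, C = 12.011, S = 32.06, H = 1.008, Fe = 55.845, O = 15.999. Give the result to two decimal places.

-5.84 percentage points

Cu in Cu2CO3(OH)2: molar mass 221.114 g/mol; 2×63.546 = 127.092 g → 57.48 wt%.
Cu in Cu5FeS4: molar mass 501.815 g/mol; 5×63.546 = 317.730 g → 63.32 wt%.
Difference = 57.48 − 63.32 = -5.84 percentage points.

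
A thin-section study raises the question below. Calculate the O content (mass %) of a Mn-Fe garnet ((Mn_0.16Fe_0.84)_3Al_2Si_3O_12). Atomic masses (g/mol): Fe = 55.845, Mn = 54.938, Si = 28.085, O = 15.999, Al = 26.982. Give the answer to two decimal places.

38.61 mass %

M((Mn_0.16Fe_0.84)_3Al_2Si_3O_12) = 497.307 g/mol.
O contributes 12 × 15.999 = 191.988 g per mole.
191.988/497.307 = 0.3861 → 38.61%.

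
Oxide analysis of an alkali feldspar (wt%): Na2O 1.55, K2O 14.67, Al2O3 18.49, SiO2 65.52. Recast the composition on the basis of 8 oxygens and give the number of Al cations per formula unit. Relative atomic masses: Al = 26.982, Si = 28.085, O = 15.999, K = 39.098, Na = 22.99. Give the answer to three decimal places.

0.999 Al apfu

Na2O (M=61.979): mol = 0.02501; Na = 0.05002, O = 0.02501.
K2O (M=94.195): mol = 0.15574; K = 0.31148, O = 0.15574.
Al2O3 (M=101.961): mol = 0.18134; Al = 0.36268, O = 0.54402.
SiO2 (M=60.083): mol = 1.09049; Si = 1.09049, O = 2.18098.
ΣO = 2.90575; factor = 8/ΣO = 2.75316.
Al apfu = 0.36268 × 2.75316 = 0.999.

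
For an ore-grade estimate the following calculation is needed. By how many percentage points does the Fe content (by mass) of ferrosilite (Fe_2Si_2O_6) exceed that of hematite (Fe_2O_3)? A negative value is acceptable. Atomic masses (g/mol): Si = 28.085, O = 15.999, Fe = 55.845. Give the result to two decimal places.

First mineral: 111.690 g Fe in 263.854 g formula = 42.33 wt% Fe.
Second mineral: 111.690 g Fe in 159.687 g formula = 69.94 wt% Fe.
42.33% − 69.94% gives a difference of -27.61 percentage points.

-27.61 percentage points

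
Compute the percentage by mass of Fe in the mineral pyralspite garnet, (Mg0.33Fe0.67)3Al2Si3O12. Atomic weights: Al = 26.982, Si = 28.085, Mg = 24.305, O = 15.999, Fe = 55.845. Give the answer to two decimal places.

Formula mass = 0.99*24.305 + 2.01*55.845 + 2*26.982 + 3*28.085 + 12*15.999 = 466.517 g/mol, of which 112.248 g is Fe.
So Fe makes up 112.248/466.517 = 0.2406 of the mass, i.e. 24.06%.

24.06 mass %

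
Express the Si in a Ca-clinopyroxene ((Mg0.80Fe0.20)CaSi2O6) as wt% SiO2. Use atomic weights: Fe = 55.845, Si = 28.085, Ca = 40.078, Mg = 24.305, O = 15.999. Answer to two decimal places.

M((Mg0.80Fe0.20)CaSi2O6) = 222.855 g/mol; M(SiO2) = 60.083 g/mol.
Moles SiO2 per formula unit = 2 Si ÷ 1 = 2.0000.
SiO2 fraction = (2.0000 × 60.083) / 222.855 = 120.166/222.855 = 0.5392.

53.92 wt%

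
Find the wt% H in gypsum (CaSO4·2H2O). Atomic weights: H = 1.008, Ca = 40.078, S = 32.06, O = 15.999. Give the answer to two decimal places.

2.34 mass %

M(CaSO4·2H2O) = 172.164 g/mol.
H contributes 4 × 1.008 = 4.032 g per mole.
4.032/172.164 = 0.0234 → 2.34%.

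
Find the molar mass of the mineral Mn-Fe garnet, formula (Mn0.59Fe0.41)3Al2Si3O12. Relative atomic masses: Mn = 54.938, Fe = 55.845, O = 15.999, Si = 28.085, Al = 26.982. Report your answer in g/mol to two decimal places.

M = 1.77(54.938) + 1.23(55.845) + 2(26.982) + 3(28.085) + 12(15.999)

496.14 g/mol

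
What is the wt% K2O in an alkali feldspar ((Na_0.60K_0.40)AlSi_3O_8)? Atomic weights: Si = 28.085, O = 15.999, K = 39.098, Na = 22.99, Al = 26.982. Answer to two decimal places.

7.01 wt%

Formula mass = 268.662 g/mol.
0.40 K → 0.2000 mol K2O per formula unit; M(K2O) = 94.195, so K2O mass = 18.839 g.
18.839/268.662 × 100 = 7.01 wt%.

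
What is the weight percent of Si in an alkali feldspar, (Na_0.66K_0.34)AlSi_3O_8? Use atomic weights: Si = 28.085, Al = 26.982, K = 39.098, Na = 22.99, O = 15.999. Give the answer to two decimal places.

31.47 weight percent

Formula mass = 0.66·22.99 + 0.34·39.098 + 1·26.982 + 3·28.085 + 8·15.999 = 267.696 g/mol, of which 84.255 g is Si.
So Si makes up 84.255/267.696 = 0.3147 of the mass, i.e. 31.47%.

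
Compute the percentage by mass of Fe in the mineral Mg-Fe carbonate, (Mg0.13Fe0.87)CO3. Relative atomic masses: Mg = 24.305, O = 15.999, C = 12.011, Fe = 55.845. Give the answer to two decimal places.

Formula mass = 0.13·24.305 + 0.87·55.845 + 1·12.011 + 3·15.999 = 111.753 g/mol, of which 48.585 g is Fe.
So Fe makes up 48.585/111.753 = 0.4348 of the mass, i.e. 43.48%.

43.48 wt%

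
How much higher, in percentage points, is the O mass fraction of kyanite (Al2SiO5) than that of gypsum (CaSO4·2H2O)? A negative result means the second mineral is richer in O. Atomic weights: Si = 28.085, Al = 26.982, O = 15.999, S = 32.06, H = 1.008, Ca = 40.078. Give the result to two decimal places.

M(Al2SiO5) = 162.044 g/mol, so wt% O = 79.995/162.044 × 100 = 49.37%.
M(CaSO4·2H2O) = 172.164 g/mol, so wt% O = 95.994/172.164 × 100 = 55.76%.
49.37 − 55.76 = -6.39 pp.

-6.39 percentage points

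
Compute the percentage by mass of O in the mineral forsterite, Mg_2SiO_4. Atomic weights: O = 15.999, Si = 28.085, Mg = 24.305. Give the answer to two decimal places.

45.49 mass %

Formula mass = 2×24.305 + 1×28.085 + 4×15.999 = 140.691 g/mol, of which 63.996 g is O.
So O makes up 63.996/140.691 = 0.4549 of the mass, i.e. 45.49%.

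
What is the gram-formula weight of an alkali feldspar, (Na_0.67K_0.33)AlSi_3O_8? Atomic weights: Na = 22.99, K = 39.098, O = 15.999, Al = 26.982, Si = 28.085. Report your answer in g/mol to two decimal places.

The formula mass is the sum 0.67·22.99 + 0.33·39.098 + 1·26.982 + 3·28.085 + 8·15.999.

267.53 g/mol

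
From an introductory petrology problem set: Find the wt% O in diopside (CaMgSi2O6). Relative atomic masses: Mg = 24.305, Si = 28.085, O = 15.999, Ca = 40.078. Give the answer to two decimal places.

M(CaMgSi2O6) = 216.547 g/mol.
O contributes 6 × 15.999 = 95.994 g per mole.
95.994/216.547 = 0.4433 → 44.33%.

44.33 weight percent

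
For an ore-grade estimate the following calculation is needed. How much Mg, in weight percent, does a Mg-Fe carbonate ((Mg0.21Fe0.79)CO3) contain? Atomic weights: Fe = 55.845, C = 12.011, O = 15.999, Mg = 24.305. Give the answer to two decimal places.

4.67 weight percent

Molar mass of (Mg0.21Fe0.79)CO3: 0.21×24.305 + 0.79×55.845 + 1×12.011 + 3×15.999 = 109.230 g/mol.
Mass of Mg per formula unit: 0.21 × 24.305 = 5.104 g.
Weight fraction Mg = 5.104 / 109.230 = 0.0467.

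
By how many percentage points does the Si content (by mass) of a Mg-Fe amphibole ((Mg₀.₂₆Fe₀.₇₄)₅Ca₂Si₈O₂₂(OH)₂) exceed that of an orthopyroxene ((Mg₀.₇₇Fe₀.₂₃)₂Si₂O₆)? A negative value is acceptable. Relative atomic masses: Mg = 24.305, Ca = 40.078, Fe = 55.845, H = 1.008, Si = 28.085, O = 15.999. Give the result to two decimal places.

First mineral: 224.680 g Si in 929.051 g formula = 24.18 wt% Si.
Second mineral: 56.170 g Si in 215.282 g formula = 26.09 wt% Si.
24.18% − 26.09% gives a difference of -1.91 percentage points.

-1.91 percentage points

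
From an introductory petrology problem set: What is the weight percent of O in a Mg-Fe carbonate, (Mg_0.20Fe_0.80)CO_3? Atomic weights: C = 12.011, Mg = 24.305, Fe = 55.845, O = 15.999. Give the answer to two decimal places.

43.81 weight percent

Formula mass = 0.20·24.305 + 0.80·55.845 + 1·12.011 + 3·15.999 = 109.545 g/mol, of which 47.997 g is O.
So O makes up 47.997/109.545 = 0.4381 of the mass, i.e. 43.81%.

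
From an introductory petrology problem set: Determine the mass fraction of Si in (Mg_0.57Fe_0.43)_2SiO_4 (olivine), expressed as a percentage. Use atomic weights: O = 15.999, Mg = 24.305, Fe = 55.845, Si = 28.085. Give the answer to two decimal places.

Formula mass = 1.14*24.305 + 0.86*55.845 + 1*28.085 + 4*15.999 = 167.815 g/mol, of which 28.085 g is Si.
So Si makes up 28.085/167.815 = 0.1674 of the mass, i.e. 16.74%.

16.74 wt%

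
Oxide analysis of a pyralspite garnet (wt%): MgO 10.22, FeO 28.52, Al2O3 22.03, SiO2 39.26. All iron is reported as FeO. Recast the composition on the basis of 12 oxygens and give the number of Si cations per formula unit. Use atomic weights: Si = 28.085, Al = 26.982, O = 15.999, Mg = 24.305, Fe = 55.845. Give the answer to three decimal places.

3.009 Si apfu

MgO (M=40.304): mol = 0.25357; Mg = 0.25357, O = 0.25357.
FeO (M=71.844): mol = 0.39697; Fe = 0.39697, O = 0.39697.
Al2O3 (M=101.961): mol = 0.21606; Al = 0.43212, O = 0.64818.
SiO2 (M=60.083): mol = 0.65343; Si = 0.65343, O = 1.30686.
ΣO = 2.60558; factor = 12/ΣO = 4.60550.
Si apfu = 0.65343 × 4.60550 = 3.009.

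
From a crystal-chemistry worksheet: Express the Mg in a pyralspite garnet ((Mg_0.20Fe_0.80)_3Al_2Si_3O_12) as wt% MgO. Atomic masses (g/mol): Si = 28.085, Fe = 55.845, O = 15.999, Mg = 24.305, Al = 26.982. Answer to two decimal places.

M((Mg_0.20Fe_0.80)_3Al_2Si_3O_12) = 478.818 g/mol; M(MgO) = 40.304 g/mol.
Moles MgO per formula unit = 0.60 Mg ÷ 1 = 0.6000.
MgO fraction = (0.6000 × 40.304) / 478.818 = 24.182/478.818 = 0.0505.

5.05 wt%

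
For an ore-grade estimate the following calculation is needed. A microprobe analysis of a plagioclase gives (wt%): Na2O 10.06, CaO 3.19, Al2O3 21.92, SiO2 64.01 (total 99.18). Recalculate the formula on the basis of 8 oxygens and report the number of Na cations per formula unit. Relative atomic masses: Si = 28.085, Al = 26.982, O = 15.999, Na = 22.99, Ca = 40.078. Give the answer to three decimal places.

Na2O (M=61.979): mol = 0.16231; Na = 0.32462, O = 0.16231.
CaO (M=56.077): mol = 0.05689; Ca = 0.05689, O = 0.05689.
Al2O3 (M=101.961): mol = 0.21498; Al = 0.42996, O = 0.64494.
SiO2 (M=60.083): mol = 1.06536; Si = 1.06536, O = 2.13072.
ΣO = 2.99486; factor = 8/ΣO = 2.67124.
Na apfu = 0.32462 × 2.67124 = 0.867.

0.867 Na apfu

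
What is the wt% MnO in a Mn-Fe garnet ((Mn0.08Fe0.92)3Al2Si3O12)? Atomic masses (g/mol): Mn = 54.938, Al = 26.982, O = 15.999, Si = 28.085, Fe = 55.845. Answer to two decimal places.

M((Mn0.08Fe0.92)3Al2Si3O12) = 497.524 g/mol; M(MnO) = 70.937 g/mol.
Moles MnO per formula unit = 0.24 Mn ÷ 1 = 0.2400.
MnO fraction = (0.2400 × 70.937) / 497.524 = 17.025/497.524 = 0.0342.

3.42 wt%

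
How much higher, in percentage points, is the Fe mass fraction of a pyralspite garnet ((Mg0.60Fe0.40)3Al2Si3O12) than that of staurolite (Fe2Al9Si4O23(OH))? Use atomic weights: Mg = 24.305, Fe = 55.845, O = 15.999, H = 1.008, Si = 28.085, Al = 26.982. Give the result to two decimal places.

First mineral: 67.014 g Fe in 440.970 g formula = 15.20 wt% Fe.
Second mineral: 111.690 g Fe in 851.852 g formula = 13.11 wt% Fe.
15.20% − 13.11% gives a difference of 2.09 percentage points.

2.09 percentage points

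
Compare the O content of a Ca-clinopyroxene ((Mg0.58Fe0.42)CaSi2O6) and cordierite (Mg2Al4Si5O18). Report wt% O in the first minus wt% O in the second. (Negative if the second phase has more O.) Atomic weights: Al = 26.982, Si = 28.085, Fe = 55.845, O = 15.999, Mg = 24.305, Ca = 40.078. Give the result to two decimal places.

-7.46 percentage points

O in (Mg0.58Fe0.42)CaSi2O6: molar mass 229.794 g/mol; 6×15.999 = 95.994 g → 41.77 wt%.
O in Mg2Al4Si5O18: molar mass 584.945 g/mol; 18×15.999 = 287.982 g → 49.23 wt%.
Difference = 41.77 − 49.23 = -7.46 percentage points.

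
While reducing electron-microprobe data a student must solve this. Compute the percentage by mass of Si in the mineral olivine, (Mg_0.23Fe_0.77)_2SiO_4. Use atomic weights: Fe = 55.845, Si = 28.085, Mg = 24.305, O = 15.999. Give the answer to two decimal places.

Formula mass = 0.46×24.305 + 1.54×55.845 + 1×28.085 + 4×15.999 = 189.263 g/mol, of which 28.085 g is Si.
So Si makes up 28.085/189.263 = 0.1484 of the mass, i.e. 14.84%.

14.84 wt%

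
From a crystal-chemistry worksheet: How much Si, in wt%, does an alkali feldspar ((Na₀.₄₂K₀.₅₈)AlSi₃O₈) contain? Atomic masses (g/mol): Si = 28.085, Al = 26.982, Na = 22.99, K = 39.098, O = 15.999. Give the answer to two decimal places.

Molar mass of (Na₀.₄₂K₀.₅₈)AlSi₃O₈: 0.42*22.99 + 0.58*39.098 + 1*26.982 + 3*28.085 + 8*15.999 = 271.562 g/mol.
Mass of Si per formula unit: 3 × 28.085 = 84.255 g.
Weight fraction Si = 84.255 / 271.562 = 0.3103.

31.03 wt%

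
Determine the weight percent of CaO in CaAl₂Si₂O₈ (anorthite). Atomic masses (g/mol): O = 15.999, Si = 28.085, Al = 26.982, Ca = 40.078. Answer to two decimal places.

20.16 wt%

Formula mass = 278.204 g/mol.
1 Ca → 1.0000 mol CaO per formula unit; M(CaO) = 56.077, so CaO mass = 56.077 g.
56.077/278.204 × 100 = 20.16 wt%.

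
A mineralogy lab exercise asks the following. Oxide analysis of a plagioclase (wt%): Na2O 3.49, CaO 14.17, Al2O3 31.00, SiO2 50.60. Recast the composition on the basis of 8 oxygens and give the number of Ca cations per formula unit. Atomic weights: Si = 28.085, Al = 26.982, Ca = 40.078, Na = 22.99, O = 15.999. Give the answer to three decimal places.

0.696 Ca apfu

3.49 wt% Na2O ÷ 61.979 g/mol = 0.05631 mol, giving 0.11262 Na and 0.05631 O.
14.17 wt% CaO ÷ 56.077 g/mol = 0.25269 mol, giving 0.25269 Ca and 0.25269 O.
31.00 wt% Al2O3 ÷ 101.961 g/mol = 0.30404 mol, giving 0.60808 Al and 0.91212 O.
50.60 wt% SiO2 ÷ 60.083 g/mol = 0.84217 mol, giving 0.84217 Si and 1.68434 O.
Oxygen sums to 2.90546; scaling by 8/2.90546 = 2.75344 puts the formula on 8 O.
Ca: 0.25269 × 2.75344 = 0.696 atoms per formula unit.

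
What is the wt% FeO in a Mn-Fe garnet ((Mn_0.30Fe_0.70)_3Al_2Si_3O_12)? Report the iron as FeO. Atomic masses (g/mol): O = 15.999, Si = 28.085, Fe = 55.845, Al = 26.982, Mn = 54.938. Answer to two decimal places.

30.36 wt%

Molar mass of (Mn_0.30Fe_0.70)_3Al_2Si_3O_12 = 0.90×54.938 + 2.10×55.845 + 2×26.982 + 3×28.085 + 12×15.999 = 496.926 g/mol.
Each formula unit contains 2.10 Fe, equivalent to 2.10/1 = 2.1000 mol FeO.
M(FeO) = 1×55.845 + 1×15.999 = 71.844 g/mol.
Mass of FeO per formula unit = 2.1000 × 71.844 = 150.872 g.
FeO wt% = 150.872 / 496.926 × 100 = 30.36%.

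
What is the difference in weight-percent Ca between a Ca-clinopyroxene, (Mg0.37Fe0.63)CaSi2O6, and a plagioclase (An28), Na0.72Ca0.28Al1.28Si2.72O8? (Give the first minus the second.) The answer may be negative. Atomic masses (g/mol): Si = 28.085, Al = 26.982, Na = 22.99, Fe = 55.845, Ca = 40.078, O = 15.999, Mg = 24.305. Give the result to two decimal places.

M((Mg0.37Fe0.63)CaSi2O6) = 236.417 g/mol, so wt% Ca = 40.078/236.417 × 100 = 16.95%.
M(Na0.72Ca0.28Al1.28Si2.72O8) = 266.695 g/mol, so wt% Ca = 11.222/266.695 × 100 = 4.21%.
16.95 − 4.21 = 12.74 pp.

12.74 percentage points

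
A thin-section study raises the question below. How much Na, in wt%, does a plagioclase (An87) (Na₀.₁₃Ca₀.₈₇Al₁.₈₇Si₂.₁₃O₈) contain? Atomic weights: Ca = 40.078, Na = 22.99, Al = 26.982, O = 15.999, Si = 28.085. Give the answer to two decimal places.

1.08 wt%

Molar mass of Na₀.₁₃Ca₀.₈₇Al₁.₈₇Si₂.₁₃O₈: 0.13·22.99 + 0.87·40.078 + 1.87·26.982 + 2.13·28.085 + 8·15.999 = 276.126 g/mol.
Mass of Na per formula unit: 0.13 × 22.99 = 2.989 g.
Weight fraction Na = 2.989 / 276.126 = 0.0108.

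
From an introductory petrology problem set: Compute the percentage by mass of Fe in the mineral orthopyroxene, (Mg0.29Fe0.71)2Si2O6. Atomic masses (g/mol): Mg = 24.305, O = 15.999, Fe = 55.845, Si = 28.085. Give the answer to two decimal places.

32.29 wt%

Molar mass of (Mg0.29Fe0.71)2Si2O6: 0.58·24.305 + 1.42·55.845 + 2·28.085 + 6·15.999 = 245.561 g/mol.
Mass of Fe per formula unit: 1.42 × 55.845 = 79.300 g.
Weight fraction Fe = 79.300 / 245.561 = 0.3229.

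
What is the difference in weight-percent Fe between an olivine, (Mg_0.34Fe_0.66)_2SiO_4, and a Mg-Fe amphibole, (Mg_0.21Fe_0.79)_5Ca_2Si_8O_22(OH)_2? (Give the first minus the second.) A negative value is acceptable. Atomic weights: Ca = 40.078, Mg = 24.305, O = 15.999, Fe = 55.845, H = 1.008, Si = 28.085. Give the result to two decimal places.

Fe in (Mg_0.34Fe_0.66)_2SiO_4: molar mass 182.324 g/mol; 1.32×55.845 = 73.715 g → 40.43 wt%.
Fe in (Mg_0.21Fe_0.79)_5Ca_2Si_8O_22(OH)_2: molar mass 936.936 g/mol; 3.95×55.845 = 220.588 g → 23.54 wt%.
Difference = 40.43 − 23.54 = 16.89 percentage points.

16.89 percentage points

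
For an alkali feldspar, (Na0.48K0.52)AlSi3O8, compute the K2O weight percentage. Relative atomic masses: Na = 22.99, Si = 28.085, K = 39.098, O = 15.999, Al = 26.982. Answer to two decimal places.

M((Na0.48K0.52)AlSi3O8) = 270.595 g/mol; M(K2O) = 94.195 g/mol.
Moles K2O per formula unit = 0.52 K ÷ 2 = 0.2600.
K2O fraction = (0.2600 × 94.195) / 270.595 = 24.491/270.595 = 0.0905.

9.05 wt%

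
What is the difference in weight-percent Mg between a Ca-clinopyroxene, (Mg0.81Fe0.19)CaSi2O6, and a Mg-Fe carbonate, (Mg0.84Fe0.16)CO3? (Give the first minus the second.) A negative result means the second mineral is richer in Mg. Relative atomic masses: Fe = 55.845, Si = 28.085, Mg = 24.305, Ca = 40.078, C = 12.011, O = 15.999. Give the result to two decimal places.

-14.00 percentage points

Mg in (Mg0.81Fe0.19)CaSi2O6: molar mass 222.540 g/mol; 0.81×24.305 = 19.687 g → 8.85 wt%.
Mg in (Mg0.84Fe0.16)CO3: molar mass 89.359 g/mol; 0.84×24.305 = 20.416 g → 22.85 wt%.
Difference = 8.85 − 22.85 = -14.00 percentage points.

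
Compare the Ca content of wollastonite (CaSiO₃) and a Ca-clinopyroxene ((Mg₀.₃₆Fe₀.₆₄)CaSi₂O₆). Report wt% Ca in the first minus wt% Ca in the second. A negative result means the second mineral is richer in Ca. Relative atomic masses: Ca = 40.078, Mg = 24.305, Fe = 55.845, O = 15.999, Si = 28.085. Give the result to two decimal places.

First mineral: 40.078 g Ca in 116.160 g formula = 34.50 wt% Ca.
Second mineral: 40.078 g Ca in 236.733 g formula = 16.93 wt% Ca.
34.50% − 16.93% gives a difference of 17.57 percentage points.

17.57 percentage points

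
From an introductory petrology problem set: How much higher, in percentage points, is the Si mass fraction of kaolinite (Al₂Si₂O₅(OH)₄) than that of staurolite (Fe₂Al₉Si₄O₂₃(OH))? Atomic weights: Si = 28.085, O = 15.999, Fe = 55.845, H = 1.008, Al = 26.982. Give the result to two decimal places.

8.57 percentage points

M(Al₂Si₂O₅(OH)₄) = 258.157 g/mol, so wt% Si = 56.170/258.157 × 100 = 21.76%.
M(Fe₂Al₉Si₄O₂₃(OH)) = 851.852 g/mol, so wt% Si = 112.340/851.852 × 100 = 13.19%.
21.76 − 13.19 = 8.57 pp.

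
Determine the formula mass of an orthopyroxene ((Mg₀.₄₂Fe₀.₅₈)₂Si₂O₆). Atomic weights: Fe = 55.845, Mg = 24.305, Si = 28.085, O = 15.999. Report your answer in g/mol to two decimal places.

237.36 g/mol

Mg: 0.84 × 24.305 = 20.4162
Fe: 1.16 × 55.845 = 64.7802
Si: 2 × 28.085 = 56.1700
O: 6 × 15.999 = 95.9940
Summing the contributions gives the formula mass.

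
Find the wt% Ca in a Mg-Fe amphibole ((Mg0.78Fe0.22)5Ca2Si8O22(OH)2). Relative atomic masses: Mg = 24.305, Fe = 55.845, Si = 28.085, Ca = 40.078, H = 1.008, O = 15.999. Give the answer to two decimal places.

9.46 wt%

Molar mass of (Mg0.78Fe0.22)5Ca2Si8O22(OH)2: 3.90·24.305 + 1.10·55.845 + 2·40.078 + 8·28.085 + 24·15.999 + 2·1.008 = 847.047 g/mol.
Mass of Ca per formula unit: 2 × 40.078 = 80.156 g.
Weight fraction Ca = 80.156 / 847.047 = 0.0946.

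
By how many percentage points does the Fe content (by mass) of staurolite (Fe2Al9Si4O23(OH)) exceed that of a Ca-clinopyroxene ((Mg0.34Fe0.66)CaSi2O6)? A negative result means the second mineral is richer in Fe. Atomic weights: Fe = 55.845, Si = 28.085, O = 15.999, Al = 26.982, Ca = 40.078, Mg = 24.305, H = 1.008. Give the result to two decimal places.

First mineral: 111.690 g Fe in 851.852 g formula = 13.11 wt% Fe.
Second mineral: 36.858 g Fe in 237.363 g formula = 15.53 wt% Fe.
13.11% − 15.53% gives a difference of -2.42 percentage points.

-2.42 percentage points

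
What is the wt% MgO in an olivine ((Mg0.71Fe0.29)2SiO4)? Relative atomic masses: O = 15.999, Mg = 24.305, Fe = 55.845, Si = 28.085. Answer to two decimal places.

36.00 wt%

Formula mass = 158.984 g/mol.
1.42 Mg → 1.4200 mol MgO per formula unit; M(MgO) = 40.304, so MgO mass = 57.232 g.
57.232/158.984 × 100 = 36.00 wt%.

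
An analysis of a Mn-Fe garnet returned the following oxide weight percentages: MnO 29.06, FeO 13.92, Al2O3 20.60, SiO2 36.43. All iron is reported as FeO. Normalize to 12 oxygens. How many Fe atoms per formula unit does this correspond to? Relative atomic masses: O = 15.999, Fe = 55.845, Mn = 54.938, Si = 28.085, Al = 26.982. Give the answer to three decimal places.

0.960 Fe apfu

MnO (M=70.937): mol = 0.40966; Mn = 0.40966, O = 0.40966.
FeO (M=71.844): mol = 0.19375; Fe = 0.19375, O = 0.19375.
Al2O3 (M=101.961): mol = 0.20204; Al = 0.40408, O = 0.60612.
SiO2 (M=60.083): mol = 0.60633; Si = 0.60633, O = 1.21266.
ΣO = 2.42219; factor = 12/ΣO = 4.95419.
Fe apfu = 0.19375 × 4.95419 = 0.960.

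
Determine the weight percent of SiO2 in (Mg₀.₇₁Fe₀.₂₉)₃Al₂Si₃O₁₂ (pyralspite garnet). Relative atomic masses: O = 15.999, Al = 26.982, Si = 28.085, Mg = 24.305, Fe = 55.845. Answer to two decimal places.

Molar mass of (Mg₀.₇₁Fe₀.₂₉)₃Al₂Si₃O₁₂ = 2.13·24.305 + 0.87·55.845 + 2·26.982 + 3·28.085 + 12·15.999 = 430.562 g/mol.
Each formula unit contains 3 Si, equivalent to 3/1 = 3.0000 mol SiO2.
M(SiO2) = 1×28.085 + 2×15.999 = 60.083 g/mol.
Mass of SiO2 per formula unit = 3.0000 × 60.083 = 180.249 g.
SiO2 wt% = 180.249 / 430.562 × 100 = 41.86%.

41.86 wt%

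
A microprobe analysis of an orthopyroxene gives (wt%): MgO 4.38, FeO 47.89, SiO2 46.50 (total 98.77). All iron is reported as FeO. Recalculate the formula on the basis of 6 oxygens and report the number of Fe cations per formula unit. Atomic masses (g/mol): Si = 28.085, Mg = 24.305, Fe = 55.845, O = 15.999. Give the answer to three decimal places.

1.722 Fe apfu

MgO: 4.38/40.304 = 0.10867 mol → 0.10867 mol Mg, 0.10867 mol O.
FeO: 47.89/71.844 = 0.66658 mol → 0.66658 mol Fe, 0.66658 mol O.
SiO2: 46.50/60.083 = 0.77393 mol → 0.77393 mol Si, 1.54786 mol O.
Total oxygen = 2.32311 mol. Normalization factor = 6/2.32311 = 2.58274.
Fe per 6 O = 0.66658 × 2.58274 = 1.722.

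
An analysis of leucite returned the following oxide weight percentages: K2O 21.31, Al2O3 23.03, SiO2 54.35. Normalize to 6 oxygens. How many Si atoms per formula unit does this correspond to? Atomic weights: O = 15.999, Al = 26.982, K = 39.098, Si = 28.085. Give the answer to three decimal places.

2.001 Si apfu

K2O: 21.31/94.195 = 0.22623 mol → 0.45246 mol K, 0.22623 mol O.
Al2O3: 23.03/101.961 = 0.22587 mol → 0.45174 mol Al, 0.67761 mol O.
SiO2: 54.35/60.083 = 0.90458 mol → 0.90458 mol Si, 1.80916 mol O.
Total oxygen = 2.71300 mol. Normalization factor = 6/2.71300 = 2.21157.
Si per 6 O = 0.90458 × 2.21157 = 2.001.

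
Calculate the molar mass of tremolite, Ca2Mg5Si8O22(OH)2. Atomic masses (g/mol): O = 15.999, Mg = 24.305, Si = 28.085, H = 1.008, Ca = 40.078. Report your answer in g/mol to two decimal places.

The formula mass is the sum 2*40.078 + 5*24.305 + 8*28.085 + 24*15.999 + 2*1.008.

812.35 g/mol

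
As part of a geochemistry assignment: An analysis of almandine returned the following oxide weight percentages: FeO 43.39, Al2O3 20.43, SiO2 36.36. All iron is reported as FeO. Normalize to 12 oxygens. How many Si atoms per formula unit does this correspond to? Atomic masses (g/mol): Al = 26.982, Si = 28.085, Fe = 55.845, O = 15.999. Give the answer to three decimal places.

3.007 Si apfu

FeO (M=71.844): mol = 0.60395; Fe = 0.60395, O = 0.60395.
Al2O3 (M=101.961): mol = 0.20037; Al = 0.40074, O = 0.60111.
SiO2 (M=60.083): mol = 0.60516; Si = 0.60516, O = 1.21032.
ΣO = 2.41538; factor = 12/ΣO = 4.96816.
Si apfu = 0.60516 × 4.96816 = 3.007.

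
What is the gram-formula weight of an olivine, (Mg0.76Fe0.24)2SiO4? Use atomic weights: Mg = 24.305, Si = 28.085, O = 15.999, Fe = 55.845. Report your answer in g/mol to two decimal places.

Mg: 1.52 × 24.305 = 36.9436
Fe: 0.48 × 55.845 = 26.8056
Si: 1 × 28.085 = 28.0850
O: 4 × 15.999 = 63.9960
Summing the contributions gives the formula mass.

155.83 g/mol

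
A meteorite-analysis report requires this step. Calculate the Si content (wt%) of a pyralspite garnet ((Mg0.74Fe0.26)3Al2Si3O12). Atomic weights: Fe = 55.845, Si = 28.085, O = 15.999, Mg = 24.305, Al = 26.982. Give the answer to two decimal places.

19.70 wt%

Formula mass = 2.22×24.305 + 0.78×55.845 + 2×26.982 + 3×28.085 + 12×15.999 = 427.723 g/mol, of which 84.255 g is Si.
So Si makes up 84.255/427.723 = 0.1970 of the mass, i.e. 19.70%.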